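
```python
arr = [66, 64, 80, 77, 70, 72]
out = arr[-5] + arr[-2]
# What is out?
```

arr has length 6. Negative index -5 maps to positive index 6 + (-5) = 1. arr[1] = 64.
arr has length 6. Negative index -2 maps to positive index 6 + (-2) = 4. arr[4] = 70.
Sum: 64 + 70 = 134.

134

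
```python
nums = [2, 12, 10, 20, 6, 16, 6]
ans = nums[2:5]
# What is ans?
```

nums has length 7. The slice nums[2:5] selects indices [2, 3, 4] (2->10, 3->20, 4->6), giving [10, 20, 6].

[10, 20, 6]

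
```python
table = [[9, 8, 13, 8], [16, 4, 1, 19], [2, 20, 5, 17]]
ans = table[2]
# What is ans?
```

table has 3 rows. Row 2 is [2, 20, 5, 17].

[2, 20, 5, 17]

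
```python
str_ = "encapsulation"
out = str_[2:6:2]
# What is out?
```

str_ has length 13. The slice str_[2:6:2] selects indices [2, 4] (2->'c', 4->'p'), giving 'cp'.

'cp'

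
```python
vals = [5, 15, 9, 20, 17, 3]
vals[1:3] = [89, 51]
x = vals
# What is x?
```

vals starts as [5, 15, 9, 20, 17, 3] (length 6). The slice vals[1:3] covers indices [1, 2] with values [15, 9]. Replacing that slice with [89, 51] (same length) produces [5, 89, 51, 20, 17, 3].

[5, 89, 51, 20, 17, 3]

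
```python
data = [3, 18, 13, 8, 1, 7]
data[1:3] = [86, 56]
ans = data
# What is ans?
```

data starts as [3, 18, 13, 8, 1, 7] (length 6). The slice data[1:3] covers indices [1, 2] with values [18, 13]. Replacing that slice with [86, 56] (same length) produces [3, 86, 56, 8, 1, 7].

[3, 86, 56, 8, 1, 7]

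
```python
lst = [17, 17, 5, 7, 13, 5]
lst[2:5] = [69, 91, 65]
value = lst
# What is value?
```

lst starts as [17, 17, 5, 7, 13, 5] (length 6). The slice lst[2:5] covers indices [2, 3, 4] with values [5, 7, 13]. Replacing that slice with [69, 91, 65] (same length) produces [17, 17, 69, 91, 65, 5].

[17, 17, 69, 91, 65, 5]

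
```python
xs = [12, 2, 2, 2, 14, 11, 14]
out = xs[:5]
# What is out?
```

xs has length 7. The slice xs[:5] selects indices [0, 1, 2, 3, 4] (0->12, 1->2, 2->2, 3->2, 4->14), giving [12, 2, 2, 2, 14].

[12, 2, 2, 2, 14]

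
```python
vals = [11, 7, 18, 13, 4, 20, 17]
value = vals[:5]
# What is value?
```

vals has length 7. The slice vals[:5] selects indices [0, 1, 2, 3, 4] (0->11, 1->7, 2->18, 3->13, 4->4), giving [11, 7, 18, 13, 4].

[11, 7, 18, 13, 4]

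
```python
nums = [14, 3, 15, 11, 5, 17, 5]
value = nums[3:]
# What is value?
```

nums has length 7. The slice nums[3:] selects indices [3, 4, 5, 6] (3->11, 4->5, 5->17, 6->5), giving [11, 5, 17, 5].

[11, 5, 17, 5]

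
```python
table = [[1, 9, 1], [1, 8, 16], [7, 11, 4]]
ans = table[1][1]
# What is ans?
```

table[1] = [1, 8, 16]. Taking column 1 of that row yields 8.

8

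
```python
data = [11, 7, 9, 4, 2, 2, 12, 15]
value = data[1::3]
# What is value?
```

data has length 8. The slice data[1::3] selects indices [1, 4, 7] (1->7, 4->2, 7->15), giving [7, 2, 15].

[7, 2, 15]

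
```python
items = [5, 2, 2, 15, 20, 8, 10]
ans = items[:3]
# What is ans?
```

items has length 7. The slice items[:3] selects indices [0, 1, 2] (0->5, 1->2, 2->2), giving [5, 2, 2].

[5, 2, 2]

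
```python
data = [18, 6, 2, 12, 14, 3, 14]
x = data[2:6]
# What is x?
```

data has length 7. The slice data[2:6] selects indices [2, 3, 4, 5] (2->2, 3->12, 4->14, 5->3), giving [2, 12, 14, 3].

[2, 12, 14, 3]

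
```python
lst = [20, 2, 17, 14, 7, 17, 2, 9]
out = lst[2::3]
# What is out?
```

lst has length 8. The slice lst[2::3] selects indices [2, 5] (2->17, 5->17), giving [17, 17].

[17, 17]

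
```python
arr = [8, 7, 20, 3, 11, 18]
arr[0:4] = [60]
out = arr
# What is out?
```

arr starts as [8, 7, 20, 3, 11, 18] (length 6). The slice arr[0:4] covers indices [0, 1, 2, 3] with values [8, 7, 20, 3]. Replacing that slice with [60] (different length) produces [60, 11, 18].

[60, 11, 18]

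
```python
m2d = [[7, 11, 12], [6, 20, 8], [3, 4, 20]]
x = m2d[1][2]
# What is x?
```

m2d[1] = [6, 20, 8]. Taking column 2 of that row yields 8.

8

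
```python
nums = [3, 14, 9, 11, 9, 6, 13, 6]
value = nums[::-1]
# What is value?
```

nums has length 8. The slice nums[::-1] selects indices [7, 6, 5, 4, 3, 2, 1, 0] (7->6, 6->13, 5->6, 4->9, 3->11, 2->9, 1->14, 0->3), giving [6, 13, 6, 9, 11, 9, 14, 3].

[6, 13, 6, 9, 11, 9, 14, 3]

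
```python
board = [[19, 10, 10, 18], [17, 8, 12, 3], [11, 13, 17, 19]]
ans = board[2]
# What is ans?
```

board has 3 rows. Row 2 is [11, 13, 17, 19].

[11, 13, 17, 19]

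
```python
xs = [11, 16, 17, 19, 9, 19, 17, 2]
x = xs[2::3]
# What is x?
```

xs has length 8. The slice xs[2::3] selects indices [2, 5] (2->17, 5->19), giving [17, 19].

[17, 19]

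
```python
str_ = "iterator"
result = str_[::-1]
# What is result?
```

str_ has length 8. The slice str_[::-1] selects indices [7, 6, 5, 4, 3, 2, 1, 0] (7->'r', 6->'o', 5->'t', 4->'a', 3->'r', 2->'e', 1->'t', 0->'i'), giving 'rotareti'.

'rotareti'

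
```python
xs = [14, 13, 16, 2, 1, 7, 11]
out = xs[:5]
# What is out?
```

xs has length 7. The slice xs[:5] selects indices [0, 1, 2, 3, 4] (0->14, 1->13, 2->16, 3->2, 4->1), giving [14, 13, 16, 2, 1].

[14, 13, 16, 2, 1]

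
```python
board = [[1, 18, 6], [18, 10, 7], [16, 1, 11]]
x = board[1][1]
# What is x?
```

board[1] = [18, 10, 7]. Taking column 1 of that row yields 10.

10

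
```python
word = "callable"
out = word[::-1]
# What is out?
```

word has length 8. The slice word[::-1] selects indices [7, 6, 5, 4, 3, 2, 1, 0] (7->'e', 6->'l', 5->'b', 4->'a', 3->'l', 2->'l', 1->'a', 0->'c'), giving 'elballac'.

'elballac'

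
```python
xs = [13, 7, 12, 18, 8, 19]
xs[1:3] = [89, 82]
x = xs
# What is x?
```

xs starts as [13, 7, 12, 18, 8, 19] (length 6). The slice xs[1:3] covers indices [1, 2] with values [7, 12]. Replacing that slice with [89, 82] (same length) produces [13, 89, 82, 18, 8, 19].

[13, 89, 82, 18, 8, 19]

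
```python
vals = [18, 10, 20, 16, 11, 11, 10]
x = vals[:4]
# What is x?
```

vals has length 7. The slice vals[:4] selects indices [0, 1, 2, 3] (0->18, 1->10, 2->20, 3->16), giving [18, 10, 20, 16].

[18, 10, 20, 16]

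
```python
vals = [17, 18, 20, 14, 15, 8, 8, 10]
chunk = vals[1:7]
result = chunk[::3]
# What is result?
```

vals has length 8. The slice vals[1:7] selects indices [1, 2, 3, 4, 5, 6] (1->18, 2->20, 3->14, 4->15, 5->8, 6->8), giving [18, 20, 14, 15, 8, 8]. So chunk = [18, 20, 14, 15, 8, 8]. chunk has length 6. The slice chunk[::3] selects indices [0, 3] (0->18, 3->15), giving [18, 15].

[18, 15]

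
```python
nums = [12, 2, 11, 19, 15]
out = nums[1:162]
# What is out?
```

nums has length 5. The slice nums[1:162] selects indices [1, 2, 3, 4] (1->2, 2->11, 3->19, 4->15), giving [2, 11, 19, 15].

[2, 11, 19, 15]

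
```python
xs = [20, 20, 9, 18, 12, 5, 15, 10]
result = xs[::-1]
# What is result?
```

xs has length 8. The slice xs[::-1] selects indices [7, 6, 5, 4, 3, 2, 1, 0] (7->10, 6->15, 5->5, 4->12, 3->18, 2->9, 1->20, 0->20), giving [10, 15, 5, 12, 18, 9, 20, 20].

[10, 15, 5, 12, 18, 9, 20, 20]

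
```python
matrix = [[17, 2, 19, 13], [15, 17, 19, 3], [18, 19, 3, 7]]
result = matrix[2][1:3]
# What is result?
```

matrix[2] = [18, 19, 3, 7]. matrix[2] has length 4. The slice matrix[2][1:3] selects indices [1, 2] (1->19, 2->3), giving [19, 3].

[19, 3]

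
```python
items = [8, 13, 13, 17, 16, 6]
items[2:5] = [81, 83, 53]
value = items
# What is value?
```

items starts as [8, 13, 13, 17, 16, 6] (length 6). The slice items[2:5] covers indices [2, 3, 4] with values [13, 17, 16]. Replacing that slice with [81, 83, 53] (same length) produces [8, 13, 81, 83, 53, 6].

[8, 13, 81, 83, 53, 6]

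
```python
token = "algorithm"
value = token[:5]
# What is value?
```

token has length 9. The slice token[:5] selects indices [0, 1, 2, 3, 4] (0->'a', 1->'l', 2->'g', 3->'o', 4->'r'), giving 'algor'.

'algor'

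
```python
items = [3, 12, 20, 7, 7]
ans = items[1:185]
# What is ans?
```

items has length 5. The slice items[1:185] selects indices [1, 2, 3, 4] (1->12, 2->20, 3->7, 4->7), giving [12, 20, 7, 7].

[12, 20, 7, 7]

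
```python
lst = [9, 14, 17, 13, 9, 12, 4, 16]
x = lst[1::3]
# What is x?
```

lst has length 8. The slice lst[1::3] selects indices [1, 4, 7] (1->14, 4->9, 7->16), giving [14, 9, 16].

[14, 9, 16]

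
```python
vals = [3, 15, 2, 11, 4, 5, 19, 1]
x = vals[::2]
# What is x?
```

vals has length 8. The slice vals[::2] selects indices [0, 2, 4, 6] (0->3, 2->2, 4->4, 6->19), giving [3, 2, 4, 19].

[3, 2, 4, 19]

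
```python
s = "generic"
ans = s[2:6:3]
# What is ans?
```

s has length 7. The slice s[2:6:3] selects indices [2, 5] (2->'n', 5->'i'), giving 'ni'.

'ni'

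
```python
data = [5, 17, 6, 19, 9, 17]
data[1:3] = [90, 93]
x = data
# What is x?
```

data starts as [5, 17, 6, 19, 9, 17] (length 6). The slice data[1:3] covers indices [1, 2] with values [17, 6]. Replacing that slice with [90, 93] (same length) produces [5, 90, 93, 19, 9, 17].

[5, 90, 93, 19, 9, 17]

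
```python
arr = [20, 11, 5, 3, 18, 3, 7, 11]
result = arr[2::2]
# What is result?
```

arr has length 8. The slice arr[2::2] selects indices [2, 4, 6] (2->5, 4->18, 6->7), giving [5, 18, 7].

[5, 18, 7]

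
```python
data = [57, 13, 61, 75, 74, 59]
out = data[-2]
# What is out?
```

data has length 6. Negative index -2 maps to positive index 6 + (-2) = 4. data[4] = 74.

74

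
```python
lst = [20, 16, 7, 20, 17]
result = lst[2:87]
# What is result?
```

lst has length 5. The slice lst[2:87] selects indices [2, 3, 4] (2->7, 3->20, 4->17), giving [7, 20, 17].

[7, 20, 17]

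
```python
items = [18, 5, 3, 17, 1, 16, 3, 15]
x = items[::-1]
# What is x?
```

items has length 8. The slice items[::-1] selects indices [7, 6, 5, 4, 3, 2, 1, 0] (7->15, 6->3, 5->16, 4->1, 3->17, 2->3, 1->5, 0->18), giving [15, 3, 16, 1, 17, 3, 5, 18].

[15, 3, 16, 1, 17, 3, 5, 18]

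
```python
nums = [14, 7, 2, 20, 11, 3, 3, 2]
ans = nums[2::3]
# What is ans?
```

nums has length 8. The slice nums[2::3] selects indices [2, 5] (2->2, 5->3), giving [2, 3].

[2, 3]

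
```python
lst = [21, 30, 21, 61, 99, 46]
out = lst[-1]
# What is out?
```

lst has length 6. Negative index -1 maps to positive index 6 + (-1) = 5. lst[5] = 46.

46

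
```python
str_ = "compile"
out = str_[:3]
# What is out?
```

str_ has length 7. The slice str_[:3] selects indices [0, 1, 2] (0->'c', 1->'o', 2->'m'), giving 'com'.

'com'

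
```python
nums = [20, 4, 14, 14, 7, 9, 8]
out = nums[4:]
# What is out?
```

nums has length 7. The slice nums[4:] selects indices [4, 5, 6] (4->7, 5->9, 6->8), giving [7, 9, 8].

[7, 9, 8]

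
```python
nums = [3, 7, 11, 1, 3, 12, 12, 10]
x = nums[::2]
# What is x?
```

nums has length 8. The slice nums[::2] selects indices [0, 2, 4, 6] (0->3, 2->11, 4->3, 6->12), giving [3, 11, 3, 12].

[3, 11, 3, 12]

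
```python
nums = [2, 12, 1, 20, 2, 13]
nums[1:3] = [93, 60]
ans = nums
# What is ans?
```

nums starts as [2, 12, 1, 20, 2, 13] (length 6). The slice nums[1:3] covers indices [1, 2] with values [12, 1]. Replacing that slice with [93, 60] (same length) produces [2, 93, 60, 20, 2, 13].

[2, 93, 60, 20, 2, 13]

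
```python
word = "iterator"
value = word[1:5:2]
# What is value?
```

word has length 8. The slice word[1:5:2] selects indices [1, 3] (1->'t', 3->'r'), giving 'tr'.

'tr'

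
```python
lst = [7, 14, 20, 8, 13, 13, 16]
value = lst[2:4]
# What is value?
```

lst has length 7. The slice lst[2:4] selects indices [2, 3] (2->20, 3->8), giving [20, 8].

[20, 8]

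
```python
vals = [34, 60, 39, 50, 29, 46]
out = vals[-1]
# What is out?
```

vals has length 6. Negative index -1 maps to positive index 6 + (-1) = 5. vals[5] = 46.

46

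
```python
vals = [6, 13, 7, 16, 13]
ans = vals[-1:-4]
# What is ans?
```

vals has length 5. The slice vals[-1:-4] resolves to an empty index range, so the result is [].

[]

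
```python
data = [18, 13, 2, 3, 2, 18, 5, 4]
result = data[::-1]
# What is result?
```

data has length 8. The slice data[::-1] selects indices [7, 6, 5, 4, 3, 2, 1, 0] (7->4, 6->5, 5->18, 4->2, 3->3, 2->2, 1->13, 0->18), giving [4, 5, 18, 2, 3, 2, 13, 18].

[4, 5, 18, 2, 3, 2, 13, 18]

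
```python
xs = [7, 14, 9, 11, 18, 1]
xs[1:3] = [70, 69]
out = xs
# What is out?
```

xs starts as [7, 14, 9, 11, 18, 1] (length 6). The slice xs[1:3] covers indices [1, 2] with values [14, 9]. Replacing that slice with [70, 69] (same length) produces [7, 70, 69, 11, 18, 1].

[7, 70, 69, 11, 18, 1]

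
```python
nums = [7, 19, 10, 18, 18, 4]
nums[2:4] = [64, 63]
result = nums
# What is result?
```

nums starts as [7, 19, 10, 18, 18, 4] (length 6). The slice nums[2:4] covers indices [2, 3] with values [10, 18]. Replacing that slice with [64, 63] (same length) produces [7, 19, 64, 63, 18, 4].

[7, 19, 64, 63, 18, 4]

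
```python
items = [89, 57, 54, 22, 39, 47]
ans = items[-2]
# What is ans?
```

items has length 6. Negative index -2 maps to positive index 6 + (-2) = 4. items[4] = 39.

39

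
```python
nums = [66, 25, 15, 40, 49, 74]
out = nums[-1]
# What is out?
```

nums has length 6. Negative index -1 maps to positive index 6 + (-1) = 5. nums[5] = 74.

74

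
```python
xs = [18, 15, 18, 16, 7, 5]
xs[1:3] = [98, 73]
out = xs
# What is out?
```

xs starts as [18, 15, 18, 16, 7, 5] (length 6). The slice xs[1:3] covers indices [1, 2] with values [15, 18]. Replacing that slice with [98, 73] (same length) produces [18, 98, 73, 16, 7, 5].

[18, 98, 73, 16, 7, 5]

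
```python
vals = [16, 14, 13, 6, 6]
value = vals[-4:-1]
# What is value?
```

vals has length 5. The slice vals[-4:-1] selects indices [1, 2, 3] (1->14, 2->13, 3->6), giving [14, 13, 6].

[14, 13, 6]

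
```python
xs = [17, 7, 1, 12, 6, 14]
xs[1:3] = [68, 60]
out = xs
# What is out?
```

xs starts as [17, 7, 1, 12, 6, 14] (length 6). The slice xs[1:3] covers indices [1, 2] with values [7, 1]. Replacing that slice with [68, 60] (same length) produces [17, 68, 60, 12, 6, 14].

[17, 68, 60, 12, 6, 14]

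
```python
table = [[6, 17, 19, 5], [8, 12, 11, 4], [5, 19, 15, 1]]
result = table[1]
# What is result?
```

table has 3 rows. Row 1 is [8, 12, 11, 4].

[8, 12, 11, 4]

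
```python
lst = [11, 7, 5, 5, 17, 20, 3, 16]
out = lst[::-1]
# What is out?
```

lst has length 8. The slice lst[::-1] selects indices [7, 6, 5, 4, 3, 2, 1, 0] (7->16, 6->3, 5->20, 4->17, 3->5, 2->5, 1->7, 0->11), giving [16, 3, 20, 17, 5, 5, 7, 11].

[16, 3, 20, 17, 5, 5, 7, 11]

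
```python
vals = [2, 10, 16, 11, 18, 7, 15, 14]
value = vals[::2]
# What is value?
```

vals has length 8. The slice vals[::2] selects indices [0, 2, 4, 6] (0->2, 2->16, 4->18, 6->15), giving [2, 16, 18, 15].

[2, 16, 18, 15]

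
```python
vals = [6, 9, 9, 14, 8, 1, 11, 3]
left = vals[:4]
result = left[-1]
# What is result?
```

vals has length 8. The slice vals[:4] selects indices [0, 1, 2, 3] (0->6, 1->9, 2->9, 3->14), giving [6, 9, 9, 14]. So left = [6, 9, 9, 14]. Then left[-1] = 14.

14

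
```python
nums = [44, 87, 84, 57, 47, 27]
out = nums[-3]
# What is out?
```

nums has length 6. Negative index -3 maps to positive index 6 + (-3) = 3. nums[3] = 57.

57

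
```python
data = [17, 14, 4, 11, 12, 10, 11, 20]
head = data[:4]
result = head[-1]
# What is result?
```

data has length 8. The slice data[:4] selects indices [0, 1, 2, 3] (0->17, 1->14, 2->4, 3->11), giving [17, 14, 4, 11]. So head = [17, 14, 4, 11]. Then head[-1] = 11.

11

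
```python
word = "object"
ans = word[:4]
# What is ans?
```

word has length 6. The slice word[:4] selects indices [0, 1, 2, 3] (0->'o', 1->'b', 2->'j', 3->'e'), giving 'obje'.

'obje'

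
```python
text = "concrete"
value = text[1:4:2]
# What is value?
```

text has length 8. The slice text[1:4:2] selects indices [1, 3] (1->'o', 3->'c'), giving 'oc'.

'oc'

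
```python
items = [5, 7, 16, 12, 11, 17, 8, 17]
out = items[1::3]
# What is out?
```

items has length 8. The slice items[1::3] selects indices [1, 4, 7] (1->7, 4->11, 7->17), giving [7, 11, 17].

[7, 11, 17]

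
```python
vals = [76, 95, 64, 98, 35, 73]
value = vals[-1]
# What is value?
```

vals has length 6. Negative index -1 maps to positive index 6 + (-1) = 5. vals[5] = 73.

73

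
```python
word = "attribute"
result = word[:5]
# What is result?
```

word has length 9. The slice word[:5] selects indices [0, 1, 2, 3, 4] (0->'a', 1->'t', 2->'t', 3->'r', 4->'i'), giving 'attri'.

'attri'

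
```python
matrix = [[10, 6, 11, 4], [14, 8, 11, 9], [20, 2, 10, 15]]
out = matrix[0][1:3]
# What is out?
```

matrix[0] = [10, 6, 11, 4]. matrix[0] has length 4. The slice matrix[0][1:3] selects indices [1, 2] (1->6, 2->11), giving [6, 11].

[6, 11]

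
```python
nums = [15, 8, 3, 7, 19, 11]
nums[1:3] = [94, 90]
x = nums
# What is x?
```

nums starts as [15, 8, 3, 7, 19, 11] (length 6). The slice nums[1:3] covers indices [1, 2] with values [8, 3]. Replacing that slice with [94, 90] (same length) produces [15, 94, 90, 7, 19, 11].

[15, 94, 90, 7, 19, 11]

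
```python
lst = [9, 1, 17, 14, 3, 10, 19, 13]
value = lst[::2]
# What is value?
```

lst has length 8. The slice lst[::2] selects indices [0, 2, 4, 6] (0->9, 2->17, 4->3, 6->19), giving [9, 17, 3, 19].

[9, 17, 3, 19]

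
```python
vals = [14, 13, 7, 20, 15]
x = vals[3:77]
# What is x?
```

vals has length 5. The slice vals[3:77] selects indices [3, 4] (3->20, 4->15), giving [20, 15].

[20, 15]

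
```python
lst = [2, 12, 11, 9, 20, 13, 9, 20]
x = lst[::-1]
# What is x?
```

lst has length 8. The slice lst[::-1] selects indices [7, 6, 5, 4, 3, 2, 1, 0] (7->20, 6->9, 5->13, 4->20, 3->9, 2->11, 1->12, 0->2), giving [20, 9, 13, 20, 9, 11, 12, 2].

[20, 9, 13, 20, 9, 11, 12, 2]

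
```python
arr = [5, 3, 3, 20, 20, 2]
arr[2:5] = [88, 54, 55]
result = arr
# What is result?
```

arr starts as [5, 3, 3, 20, 20, 2] (length 6). The slice arr[2:5] covers indices [2, 3, 4] with values [3, 20, 20]. Replacing that slice with [88, 54, 55] (same length) produces [5, 3, 88, 54, 55, 2].

[5, 3, 88, 54, 55, 2]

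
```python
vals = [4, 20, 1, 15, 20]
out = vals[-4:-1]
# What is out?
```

vals has length 5. The slice vals[-4:-1] selects indices [1, 2, 3] (1->20, 2->1, 3->15), giving [20, 1, 15].

[20, 1, 15]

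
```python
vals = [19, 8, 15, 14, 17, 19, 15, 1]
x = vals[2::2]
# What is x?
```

vals has length 8. The slice vals[2::2] selects indices [2, 4, 6] (2->15, 4->17, 6->15), giving [15, 17, 15].

[15, 17, 15]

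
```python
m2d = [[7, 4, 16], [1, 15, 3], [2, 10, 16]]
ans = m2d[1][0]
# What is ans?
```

m2d[1] = [1, 15, 3]. Taking column 0 of that row yields 1.

1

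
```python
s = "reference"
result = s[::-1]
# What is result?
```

s has length 9. The slice s[::-1] selects indices [8, 7, 6, 5, 4, 3, 2, 1, 0] (8->'e', 7->'c', 6->'n', 5->'e', 4->'r', 3->'e', 2->'f', 1->'e', 0->'r'), giving 'ecnerefer'.

'ecnerefer'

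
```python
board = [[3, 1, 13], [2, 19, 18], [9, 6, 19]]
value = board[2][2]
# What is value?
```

board[2] = [9, 6, 19]. Taking column 2 of that row yields 19.

19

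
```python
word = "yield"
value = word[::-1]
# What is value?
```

word has length 5. The slice word[::-1] selects indices [4, 3, 2, 1, 0] (4->'d', 3->'l', 2->'e', 1->'i', 0->'y'), giving 'dleiy'.

'dleiy'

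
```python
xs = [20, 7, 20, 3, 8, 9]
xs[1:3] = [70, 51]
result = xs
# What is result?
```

xs starts as [20, 7, 20, 3, 8, 9] (length 6). The slice xs[1:3] covers indices [1, 2] with values [7, 20]. Replacing that slice with [70, 51] (same length) produces [20, 70, 51, 3, 8, 9].

[20, 70, 51, 3, 8, 9]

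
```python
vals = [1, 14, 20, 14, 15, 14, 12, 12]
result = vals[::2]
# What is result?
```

vals has length 8. The slice vals[::2] selects indices [0, 2, 4, 6] (0->1, 2->20, 4->15, 6->12), giving [1, 20, 15, 12].

[1, 20, 15, 12]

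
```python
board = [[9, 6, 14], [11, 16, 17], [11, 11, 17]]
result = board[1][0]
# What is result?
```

board[1] = [11, 16, 17]. Taking column 0 of that row yields 11.

11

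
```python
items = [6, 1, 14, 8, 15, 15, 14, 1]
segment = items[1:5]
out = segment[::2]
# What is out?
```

items has length 8. The slice items[1:5] selects indices [1, 2, 3, 4] (1->1, 2->14, 3->8, 4->15), giving [1, 14, 8, 15]. So segment = [1, 14, 8, 15]. segment has length 4. The slice segment[::2] selects indices [0, 2] (0->1, 2->8), giving [1, 8].

[1, 8]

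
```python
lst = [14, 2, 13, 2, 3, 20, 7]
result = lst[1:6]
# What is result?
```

lst has length 7. The slice lst[1:6] selects indices [1, 2, 3, 4, 5] (1->2, 2->13, 3->2, 4->3, 5->20), giving [2, 13, 2, 3, 20].

[2, 13, 2, 3, 20]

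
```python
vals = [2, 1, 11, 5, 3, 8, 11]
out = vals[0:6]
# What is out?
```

vals has length 7. The slice vals[0:6] selects indices [0, 1, 2, 3, 4, 5] (0->2, 1->1, 2->11, 3->5, 4->3, 5->8), giving [2, 1, 11, 5, 3, 8].

[2, 1, 11, 5, 3, 8]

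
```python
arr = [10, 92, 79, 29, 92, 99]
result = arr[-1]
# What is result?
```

arr has length 6. Negative index -1 maps to positive index 6 + (-1) = 5. arr[5] = 99.

99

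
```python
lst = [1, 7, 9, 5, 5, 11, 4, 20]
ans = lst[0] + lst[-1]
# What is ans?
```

lst has length 8. lst[0] = 1.
lst has length 8. Negative index -1 maps to positive index 8 + (-1) = 7. lst[7] = 20.
Sum: 1 + 20 = 21.

21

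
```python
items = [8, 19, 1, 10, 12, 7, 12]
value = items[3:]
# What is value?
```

items has length 7. The slice items[3:] selects indices [3, 4, 5, 6] (3->10, 4->12, 5->7, 6->12), giving [10, 12, 7, 12].

[10, 12, 7, 12]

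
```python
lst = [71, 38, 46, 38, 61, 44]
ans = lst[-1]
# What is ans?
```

lst has length 6. Negative index -1 maps to positive index 6 + (-1) = 5. lst[5] = 44.

44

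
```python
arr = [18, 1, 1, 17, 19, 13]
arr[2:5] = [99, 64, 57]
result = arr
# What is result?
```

arr starts as [18, 1, 1, 17, 19, 13] (length 6). The slice arr[2:5] covers indices [2, 3, 4] with values [1, 17, 19]. Replacing that slice with [99, 64, 57] (same length) produces [18, 1, 99, 64, 57, 13].

[18, 1, 99, 64, 57, 13]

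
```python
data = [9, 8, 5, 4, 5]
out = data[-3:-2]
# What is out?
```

data has length 5. The slice data[-3:-2] selects indices [2] (2->5), giving [5].

[5]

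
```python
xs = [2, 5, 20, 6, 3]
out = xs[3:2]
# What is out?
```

xs has length 5. The slice xs[3:2] resolves to an empty index range, so the result is [].

[]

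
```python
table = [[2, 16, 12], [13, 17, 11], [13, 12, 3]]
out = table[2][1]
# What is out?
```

table[2] = [13, 12, 3]. Taking column 1 of that row yields 12.

12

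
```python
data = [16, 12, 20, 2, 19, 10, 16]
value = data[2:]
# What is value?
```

data has length 7. The slice data[2:] selects indices [2, 3, 4, 5, 6] (2->20, 3->2, 4->19, 5->10, 6->16), giving [20, 2, 19, 10, 16].

[20, 2, 19, 10, 16]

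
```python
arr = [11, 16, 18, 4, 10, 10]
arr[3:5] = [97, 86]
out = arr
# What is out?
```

arr starts as [11, 16, 18, 4, 10, 10] (length 6). The slice arr[3:5] covers indices [3, 4] with values [4, 10]. Replacing that slice with [97, 86] (same length) produces [11, 16, 18, 97, 86, 10].

[11, 16, 18, 97, 86, 10]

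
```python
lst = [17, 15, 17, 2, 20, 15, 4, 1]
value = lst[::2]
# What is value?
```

lst has length 8. The slice lst[::2] selects indices [0, 2, 4, 6] (0->17, 2->17, 4->20, 6->4), giving [17, 17, 20, 4].

[17, 17, 20, 4]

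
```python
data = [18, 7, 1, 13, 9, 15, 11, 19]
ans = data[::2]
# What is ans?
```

data has length 8. The slice data[::2] selects indices [0, 2, 4, 6] (0->18, 2->1, 4->9, 6->11), giving [18, 1, 9, 11].

[18, 1, 9, 11]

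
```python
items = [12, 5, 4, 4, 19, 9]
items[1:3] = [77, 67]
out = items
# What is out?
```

items starts as [12, 5, 4, 4, 19, 9] (length 6). The slice items[1:3] covers indices [1, 2] with values [5, 4]. Replacing that slice with [77, 67] (same length) produces [12, 77, 67, 4, 19, 9].

[12, 77, 67, 4, 19, 9]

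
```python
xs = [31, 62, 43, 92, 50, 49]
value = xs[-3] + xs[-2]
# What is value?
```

xs has length 6. Negative index -3 maps to positive index 6 + (-3) = 3. xs[3] = 92.
xs has length 6. Negative index -2 maps to positive index 6 + (-2) = 4. xs[4] = 50.
Sum: 92 + 50 = 142.

142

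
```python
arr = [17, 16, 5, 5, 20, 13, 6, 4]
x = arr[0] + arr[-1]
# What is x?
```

arr has length 8. arr[0] = 17.
arr has length 8. Negative index -1 maps to positive index 8 + (-1) = 7. arr[7] = 4.
Sum: 17 + 4 = 21.

21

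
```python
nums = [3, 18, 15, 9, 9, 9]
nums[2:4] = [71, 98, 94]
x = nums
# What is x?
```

nums starts as [3, 18, 15, 9, 9, 9] (length 6). The slice nums[2:4] covers indices [2, 3] with values [15, 9]. Replacing that slice with [71, 98, 94] (different length) produces [3, 18, 71, 98, 94, 9, 9].

[3, 18, 71, 98, 94, 9, 9]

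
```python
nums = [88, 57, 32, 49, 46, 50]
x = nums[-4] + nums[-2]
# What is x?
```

nums has length 6. Negative index -4 maps to positive index 6 + (-4) = 2. nums[2] = 32.
nums has length 6. Negative index -2 maps to positive index 6 + (-2) = 4. nums[4] = 46.
Sum: 32 + 46 = 78.

78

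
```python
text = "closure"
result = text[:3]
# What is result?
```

text has length 7. The slice text[:3] selects indices [0, 1, 2] (0->'c', 1->'l', 2->'o'), giving 'clo'.

'clo'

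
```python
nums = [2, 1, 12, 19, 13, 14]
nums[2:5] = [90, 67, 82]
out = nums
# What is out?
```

nums starts as [2, 1, 12, 19, 13, 14] (length 6). The slice nums[2:5] covers indices [2, 3, 4] with values [12, 19, 13]. Replacing that slice with [90, 67, 82] (same length) produces [2, 1, 90, 67, 82, 14].

[2, 1, 90, 67, 82, 14]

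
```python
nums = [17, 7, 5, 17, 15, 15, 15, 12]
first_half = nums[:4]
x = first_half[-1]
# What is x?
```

nums has length 8. The slice nums[:4] selects indices [0, 1, 2, 3] (0->17, 1->7, 2->5, 3->17), giving [17, 7, 5, 17]. So first_half = [17, 7, 5, 17]. Then first_half[-1] = 17.

17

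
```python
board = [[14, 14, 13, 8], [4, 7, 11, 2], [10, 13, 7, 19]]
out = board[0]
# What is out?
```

board has 3 rows. Row 0 is [14, 14, 13, 8].

[14, 14, 13, 8]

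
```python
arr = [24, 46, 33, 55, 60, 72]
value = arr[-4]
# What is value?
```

arr has length 6. Negative index -4 maps to positive index 6 + (-4) = 2. arr[2] = 33.

33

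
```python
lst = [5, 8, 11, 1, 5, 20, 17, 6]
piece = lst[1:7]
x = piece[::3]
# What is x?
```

lst has length 8. The slice lst[1:7] selects indices [1, 2, 3, 4, 5, 6] (1->8, 2->11, 3->1, 4->5, 5->20, 6->17), giving [8, 11, 1, 5, 20, 17]. So piece = [8, 11, 1, 5, 20, 17]. piece has length 6. The slice piece[::3] selects indices [0, 3] (0->8, 3->5), giving [8, 5].

[8, 5]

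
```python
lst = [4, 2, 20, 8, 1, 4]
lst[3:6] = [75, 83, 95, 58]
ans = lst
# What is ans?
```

lst starts as [4, 2, 20, 8, 1, 4] (length 6). The slice lst[3:6] covers indices [3, 4, 5] with values [8, 1, 4]. Replacing that slice with [75, 83, 95, 58] (different length) produces [4, 2, 20, 75, 83, 95, 58].

[4, 2, 20, 75, 83, 95, 58]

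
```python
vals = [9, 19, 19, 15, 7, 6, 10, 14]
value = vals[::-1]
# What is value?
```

vals has length 8. The slice vals[::-1] selects indices [7, 6, 5, 4, 3, 2, 1, 0] (7->14, 6->10, 5->6, 4->7, 3->15, 2->19, 1->19, 0->9), giving [14, 10, 6, 7, 15, 19, 19, 9].

[14, 10, 6, 7, 15, 19, 19, 9]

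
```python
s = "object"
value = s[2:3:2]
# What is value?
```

s has length 6. The slice s[2:3:2] selects indices [2] (2->'j'), giving 'j'.

'j'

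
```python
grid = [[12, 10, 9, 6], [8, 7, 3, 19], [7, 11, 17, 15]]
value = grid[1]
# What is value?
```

grid has 3 rows. Row 1 is [8, 7, 3, 19].

[8, 7, 3, 19]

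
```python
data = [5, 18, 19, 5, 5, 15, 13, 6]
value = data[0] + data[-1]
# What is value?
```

data has length 8. data[0] = 5.
data has length 8. Negative index -1 maps to positive index 8 + (-1) = 7. data[7] = 6.
Sum: 5 + 6 = 11.

11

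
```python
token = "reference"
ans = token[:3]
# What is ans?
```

token has length 9. The slice token[:3] selects indices [0, 1, 2] (0->'r', 1->'e', 2->'f'), giving 'ref'.

'ref'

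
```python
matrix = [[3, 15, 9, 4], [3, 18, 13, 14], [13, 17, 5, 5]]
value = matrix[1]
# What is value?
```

matrix has 3 rows. Row 1 is [3, 18, 13, 14].

[3, 18, 13, 14]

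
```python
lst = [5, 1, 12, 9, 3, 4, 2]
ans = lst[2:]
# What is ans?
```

lst has length 7. The slice lst[2:] selects indices [2, 3, 4, 5, 6] (2->12, 3->9, 4->3, 5->4, 6->2), giving [12, 9, 3, 4, 2].

[12, 9, 3, 4, 2]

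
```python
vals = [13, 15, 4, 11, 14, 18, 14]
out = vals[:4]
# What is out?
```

vals has length 7. The slice vals[:4] selects indices [0, 1, 2, 3] (0->13, 1->15, 2->4, 3->11), giving [13, 15, 4, 11].

[13, 15, 4, 11]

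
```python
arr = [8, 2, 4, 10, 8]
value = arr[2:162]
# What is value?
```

arr has length 5. The slice arr[2:162] selects indices [2, 3, 4] (2->4, 3->10, 4->8), giving [4, 10, 8].

[4, 10, 8]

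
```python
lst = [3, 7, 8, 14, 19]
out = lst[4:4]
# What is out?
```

lst has length 5. The slice lst[4:4] resolves to an empty index range, so the result is [].

[]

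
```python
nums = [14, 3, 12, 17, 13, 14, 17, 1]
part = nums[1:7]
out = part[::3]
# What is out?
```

nums has length 8. The slice nums[1:7] selects indices [1, 2, 3, 4, 5, 6] (1->3, 2->12, 3->17, 4->13, 5->14, 6->17), giving [3, 12, 17, 13, 14, 17]. So part = [3, 12, 17, 13, 14, 17]. part has length 6. The slice part[::3] selects indices [0, 3] (0->3, 3->13), giving [3, 13].

[3, 13]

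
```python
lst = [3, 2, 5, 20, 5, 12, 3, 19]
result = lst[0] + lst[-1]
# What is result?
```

lst has length 8. lst[0] = 3.
lst has length 8. Negative index -1 maps to positive index 8 + (-1) = 7. lst[7] = 19.
Sum: 3 + 19 = 22.

22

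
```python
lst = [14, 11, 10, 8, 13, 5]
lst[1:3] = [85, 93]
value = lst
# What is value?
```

lst starts as [14, 11, 10, 8, 13, 5] (length 6). The slice lst[1:3] covers indices [1, 2] with values [11, 10]. Replacing that slice with [85, 93] (same length) produces [14, 85, 93, 8, 13, 5].

[14, 85, 93, 8, 13, 5]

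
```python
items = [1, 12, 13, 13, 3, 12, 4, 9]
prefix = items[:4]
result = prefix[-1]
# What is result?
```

items has length 8. The slice items[:4] selects indices [0, 1, 2, 3] (0->1, 1->12, 2->13, 3->13), giving [1, 12, 13, 13]. So prefix = [1, 12, 13, 13]. Then prefix[-1] = 13.

13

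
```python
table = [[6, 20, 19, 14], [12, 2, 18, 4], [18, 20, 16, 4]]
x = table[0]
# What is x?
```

table has 3 rows. Row 0 is [6, 20, 19, 14].

[6, 20, 19, 14]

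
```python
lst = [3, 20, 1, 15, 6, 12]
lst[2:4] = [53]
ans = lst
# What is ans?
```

lst starts as [3, 20, 1, 15, 6, 12] (length 6). The slice lst[2:4] covers indices [2, 3] with values [1, 15]. Replacing that slice with [53] (different length) produces [3, 20, 53, 6, 12].

[3, 20, 53, 6, 12]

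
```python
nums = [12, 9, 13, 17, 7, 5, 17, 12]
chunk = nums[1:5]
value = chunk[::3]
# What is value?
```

nums has length 8. The slice nums[1:5] selects indices [1, 2, 3, 4] (1->9, 2->13, 3->17, 4->7), giving [9, 13, 17, 7]. So chunk = [9, 13, 17, 7]. chunk has length 4. The slice chunk[::3] selects indices [0, 3] (0->9, 3->7), giving [9, 7].

[9, 7]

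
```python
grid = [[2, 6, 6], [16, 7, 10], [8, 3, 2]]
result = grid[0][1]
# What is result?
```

grid[0] = [2, 6, 6]. Taking column 1 of that row yields 6.

6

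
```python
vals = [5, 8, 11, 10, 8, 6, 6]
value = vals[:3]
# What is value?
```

vals has length 7. The slice vals[:3] selects indices [0, 1, 2] (0->5, 1->8, 2->11), giving [5, 8, 11].

[5, 8, 11]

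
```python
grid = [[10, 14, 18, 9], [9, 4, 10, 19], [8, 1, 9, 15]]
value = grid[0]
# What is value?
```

grid has 3 rows. Row 0 is [10, 14, 18, 9].

[10, 14, 18, 9]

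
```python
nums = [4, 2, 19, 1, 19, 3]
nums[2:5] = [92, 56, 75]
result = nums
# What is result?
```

nums starts as [4, 2, 19, 1, 19, 3] (length 6). The slice nums[2:5] covers indices [2, 3, 4] with values [19, 1, 19]. Replacing that slice with [92, 56, 75] (same length) produces [4, 2, 92, 56, 75, 3].

[4, 2, 92, 56, 75, 3]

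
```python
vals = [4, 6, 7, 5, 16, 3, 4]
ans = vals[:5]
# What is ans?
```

vals has length 7. The slice vals[:5] selects indices [0, 1, 2, 3, 4] (0->4, 1->6, 2->7, 3->5, 4->16), giving [4, 6, 7, 5, 16].

[4, 6, 7, 5, 16]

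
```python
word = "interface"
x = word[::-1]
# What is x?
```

word has length 9. The slice word[::-1] selects indices [8, 7, 6, 5, 4, 3, 2, 1, 0] (8->'e', 7->'c', 6->'a', 5->'f', 4->'r', 3->'e', 2->'t', 1->'n', 0->'i'), giving 'ecafretni'.

'ecafretni'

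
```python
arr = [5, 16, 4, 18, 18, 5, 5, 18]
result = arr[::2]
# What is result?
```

arr has length 8. The slice arr[::2] selects indices [0, 2, 4, 6] (0->5, 2->4, 4->18, 6->5), giving [5, 4, 18, 5].

[5, 4, 18, 5]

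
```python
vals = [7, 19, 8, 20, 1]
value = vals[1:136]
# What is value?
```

vals has length 5. The slice vals[1:136] selects indices [1, 2, 3, 4] (1->19, 2->8, 3->20, 4->1), giving [19, 8, 20, 1].

[19, 8, 20, 1]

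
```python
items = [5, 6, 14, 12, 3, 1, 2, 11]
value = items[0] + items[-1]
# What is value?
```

items has length 8. items[0] = 5.
items has length 8. Negative index -1 maps to positive index 8 + (-1) = 7. items[7] = 11.
Sum: 5 + 11 = 16.

16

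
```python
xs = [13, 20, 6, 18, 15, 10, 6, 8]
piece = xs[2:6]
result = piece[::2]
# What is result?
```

xs has length 8. The slice xs[2:6] selects indices [2, 3, 4, 5] (2->6, 3->18, 4->15, 5->10), giving [6, 18, 15, 10]. So piece = [6, 18, 15, 10]. piece has length 4. The slice piece[::2] selects indices [0, 2] (0->6, 2->15), giving [6, 15].

[6, 15]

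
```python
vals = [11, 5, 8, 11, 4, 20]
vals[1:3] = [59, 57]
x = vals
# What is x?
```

vals starts as [11, 5, 8, 11, 4, 20] (length 6). The slice vals[1:3] covers indices [1, 2] with values [5, 8]. Replacing that slice with [59, 57] (same length) produces [11, 59, 57, 11, 4, 20].

[11, 59, 57, 11, 4, 20]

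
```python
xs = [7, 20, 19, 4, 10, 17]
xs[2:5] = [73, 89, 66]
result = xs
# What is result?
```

xs starts as [7, 20, 19, 4, 10, 17] (length 6). The slice xs[2:5] covers indices [2, 3, 4] with values [19, 4, 10]. Replacing that slice with [73, 89, 66] (same length) produces [7, 20, 73, 89, 66, 17].

[7, 20, 73, 89, 66, 17]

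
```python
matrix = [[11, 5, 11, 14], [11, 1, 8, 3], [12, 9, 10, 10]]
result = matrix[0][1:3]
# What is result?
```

matrix[0] = [11, 5, 11, 14]. matrix[0] has length 4. The slice matrix[0][1:3] selects indices [1, 2] (1->5, 2->11), giving [5, 11].

[5, 11]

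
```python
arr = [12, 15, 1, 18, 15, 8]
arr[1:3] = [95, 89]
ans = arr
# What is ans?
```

arr starts as [12, 15, 1, 18, 15, 8] (length 6). The slice arr[1:3] covers indices [1, 2] with values [15, 1]. Replacing that slice with [95, 89] (same length) produces [12, 95, 89, 18, 15, 8].

[12, 95, 89, 18, 15, 8]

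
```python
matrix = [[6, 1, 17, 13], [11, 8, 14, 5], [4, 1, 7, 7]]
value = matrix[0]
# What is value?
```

matrix has 3 rows. Row 0 is [6, 1, 17, 13].

[6, 1, 17, 13]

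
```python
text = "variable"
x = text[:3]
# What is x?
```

text has length 8. The slice text[:3] selects indices [0, 1, 2] (0->'v', 1->'a', 2->'r'), giving 'var'.

'var'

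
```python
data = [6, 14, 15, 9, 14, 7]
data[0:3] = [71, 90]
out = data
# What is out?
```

data starts as [6, 14, 15, 9, 14, 7] (length 6). The slice data[0:3] covers indices [0, 1, 2] with values [6, 14, 15]. Replacing that slice with [71, 90] (different length) produces [71, 90, 9, 14, 7].

[71, 90, 9, 14, 7]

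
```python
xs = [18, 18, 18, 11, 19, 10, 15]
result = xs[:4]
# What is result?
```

xs has length 7. The slice xs[:4] selects indices [0, 1, 2, 3] (0->18, 1->18, 2->18, 3->11), giving [18, 18, 18, 11].

[18, 18, 18, 11]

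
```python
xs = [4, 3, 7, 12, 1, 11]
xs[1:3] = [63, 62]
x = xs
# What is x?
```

xs starts as [4, 3, 7, 12, 1, 11] (length 6). The slice xs[1:3] covers indices [1, 2] with values [3, 7]. Replacing that slice with [63, 62] (same length) produces [4, 63, 62, 12, 1, 11].

[4, 63, 62, 12, 1, 11]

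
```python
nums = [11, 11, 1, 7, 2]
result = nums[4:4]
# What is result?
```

nums has length 5. The slice nums[4:4] resolves to an empty index range, so the result is [].

[]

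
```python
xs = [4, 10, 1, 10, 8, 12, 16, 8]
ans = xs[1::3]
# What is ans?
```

xs has length 8. The slice xs[1::3] selects indices [1, 4, 7] (1->10, 4->8, 7->8), giving [10, 8, 8].

[10, 8, 8]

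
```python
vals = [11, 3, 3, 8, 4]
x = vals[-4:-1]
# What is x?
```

vals has length 5. The slice vals[-4:-1] selects indices [1, 2, 3] (1->3, 2->3, 3->8), giving [3, 3, 8].

[3, 3, 8]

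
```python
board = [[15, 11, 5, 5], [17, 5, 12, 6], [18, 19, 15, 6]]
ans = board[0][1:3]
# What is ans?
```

board[0] = [15, 11, 5, 5]. board[0] has length 4. The slice board[0][1:3] selects indices [1, 2] (1->11, 2->5), giving [11, 5].

[11, 5]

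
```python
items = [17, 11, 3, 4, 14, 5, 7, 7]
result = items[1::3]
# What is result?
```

items has length 8. The slice items[1::3] selects indices [1, 4, 7] (1->11, 4->14, 7->7), giving [11, 14, 7].

[11, 14, 7]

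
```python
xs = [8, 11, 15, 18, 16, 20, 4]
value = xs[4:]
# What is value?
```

xs has length 7. The slice xs[4:] selects indices [4, 5, 6] (4->16, 5->20, 6->4), giving [16, 20, 4].

[16, 20, 4]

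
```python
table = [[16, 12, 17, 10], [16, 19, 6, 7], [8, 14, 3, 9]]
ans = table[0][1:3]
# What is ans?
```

table[0] = [16, 12, 17, 10]. table[0] has length 4. The slice table[0][1:3] selects indices [1, 2] (1->12, 2->17), giving [12, 17].

[12, 17]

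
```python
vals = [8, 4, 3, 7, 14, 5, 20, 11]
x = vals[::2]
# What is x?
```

vals has length 8. The slice vals[::2] selects indices [0, 2, 4, 6] (0->8, 2->3, 4->14, 6->20), giving [8, 3, 14, 20].

[8, 3, 14, 20]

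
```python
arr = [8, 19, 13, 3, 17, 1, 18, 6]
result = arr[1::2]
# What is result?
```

arr has length 8. The slice arr[1::2] selects indices [1, 3, 5, 7] (1->19, 3->3, 5->1, 7->6), giving [19, 3, 1, 6].

[19, 3, 1, 6]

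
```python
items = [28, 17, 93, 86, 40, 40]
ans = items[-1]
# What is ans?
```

items has length 6. Negative index -1 maps to positive index 6 + (-1) = 5. items[5] = 40.

40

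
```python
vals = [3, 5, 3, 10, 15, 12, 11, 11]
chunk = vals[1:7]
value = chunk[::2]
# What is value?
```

vals has length 8. The slice vals[1:7] selects indices [1, 2, 3, 4, 5, 6] (1->5, 2->3, 3->10, 4->15, 5->12, 6->11), giving [5, 3, 10, 15, 12, 11]. So chunk = [5, 3, 10, 15, 12, 11]. chunk has length 6. The slice chunk[::2] selects indices [0, 2, 4] (0->5, 2->10, 4->12), giving [5, 10, 12].

[5, 10, 12]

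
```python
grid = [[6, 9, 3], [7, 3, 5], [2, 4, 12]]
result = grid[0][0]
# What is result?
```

grid[0] = [6, 9, 3]. Taking column 0 of that row yields 6.

6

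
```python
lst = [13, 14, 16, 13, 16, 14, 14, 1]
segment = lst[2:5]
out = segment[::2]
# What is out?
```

lst has length 8. The slice lst[2:5] selects indices [2, 3, 4] (2->16, 3->13, 4->16), giving [16, 13, 16]. So segment = [16, 13, 16]. segment has length 3. The slice segment[::2] selects indices [0, 2] (0->16, 2->16), giving [16, 16].

[16, 16]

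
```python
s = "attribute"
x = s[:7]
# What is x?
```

s has length 9. The slice s[:7] selects indices [0, 1, 2, 3, 4, 5, 6] (0->'a', 1->'t', 2->'t', 3->'r', 4->'i', 5->'b', 6->'u'), giving 'attribu'.

'attribu'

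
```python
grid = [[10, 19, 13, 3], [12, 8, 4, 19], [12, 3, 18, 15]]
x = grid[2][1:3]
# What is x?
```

grid[2] = [12, 3, 18, 15]. grid[2] has length 4. The slice grid[2][1:3] selects indices [1, 2] (1->3, 2->18), giving [3, 18].

[3, 18]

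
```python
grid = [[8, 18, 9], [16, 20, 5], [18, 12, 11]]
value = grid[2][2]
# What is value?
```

grid[2] = [18, 12, 11]. Taking column 2 of that row yields 11.

11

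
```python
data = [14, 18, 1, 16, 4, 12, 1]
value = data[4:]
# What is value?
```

data has length 7. The slice data[4:] selects indices [4, 5, 6] (4->4, 5->12, 6->1), giving [4, 12, 1].

[4, 12, 1]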